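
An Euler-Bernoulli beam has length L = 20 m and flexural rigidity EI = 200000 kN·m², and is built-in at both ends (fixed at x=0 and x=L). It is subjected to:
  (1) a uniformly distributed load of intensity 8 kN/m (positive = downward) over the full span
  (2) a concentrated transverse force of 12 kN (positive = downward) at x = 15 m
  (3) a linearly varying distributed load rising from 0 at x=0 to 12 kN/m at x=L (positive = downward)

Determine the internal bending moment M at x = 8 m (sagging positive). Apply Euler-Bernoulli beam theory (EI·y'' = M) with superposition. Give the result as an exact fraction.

Load 1 — uniform load w=8 kN/m over full span:
  M_1 = wLx/2 - wL²/12 - wx²/2 = 8·20·8/2 - 8·20²/12 - 8·8²/2 = 352/3 kN·m
Load 2 — point force P=12 kN at a=15 m (b=L-a=5):
  M_2 = Pb²(3a+b)x/L³ - Pab²/L²  [x≤a] = 12·5²·(3·15+5)·8/20³ - 12·15·5²/20² = 15/4 kN·m
Load 3 — triangular load w₀=12 kN/m (0→w₀ over full span):
  M_3 = 3w₀Lx/20 - w₀L²/30 - w₀x³/(6L) = 3·12·20·8/20 - 12·20²/30 - 12·8³/(6·20) = 384/5 kN·m
Superposition: M = Σ M_i = 11873/60 kN·m ≈ 197.883333 kN·m

M(8) = 11873/60 kN·m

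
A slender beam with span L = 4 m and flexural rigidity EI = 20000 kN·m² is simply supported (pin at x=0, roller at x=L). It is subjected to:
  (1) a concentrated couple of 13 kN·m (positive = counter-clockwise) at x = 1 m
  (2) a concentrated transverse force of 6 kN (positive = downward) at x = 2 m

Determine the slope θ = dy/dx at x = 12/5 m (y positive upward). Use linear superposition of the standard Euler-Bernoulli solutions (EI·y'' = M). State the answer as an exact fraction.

θ(12/5) = -433/12000000 rad

Load 1 — applied couple M₀=13 kN·m at a=1 m (b=L-a=3):
  θ_1 = (M₀x²/(2L)-M₀(x-a)+C₁)/EI  [x>a] with C₁=M₀(3b²-L²)/(6L)=143/24 = (13·(12/5)²/(2·4)-13·((12/5)-1)+(143/24))/20000 = -1729/12000000 rad
Load 2 — point force P=6 kN at a=2 m (b=L-a=2):
  θ_2 = -Pa(2L²-6Lx+3x²+a²)/(6LEI)  [x>a] = -6·2·(2·4²-6·4·(12/5)+3·(12/5)²+2²)/(6·4·20000) = 27/250000 rad
Superposition: θ = Σ θ_i = -433/12000000 rad ≈ -0.000036 rad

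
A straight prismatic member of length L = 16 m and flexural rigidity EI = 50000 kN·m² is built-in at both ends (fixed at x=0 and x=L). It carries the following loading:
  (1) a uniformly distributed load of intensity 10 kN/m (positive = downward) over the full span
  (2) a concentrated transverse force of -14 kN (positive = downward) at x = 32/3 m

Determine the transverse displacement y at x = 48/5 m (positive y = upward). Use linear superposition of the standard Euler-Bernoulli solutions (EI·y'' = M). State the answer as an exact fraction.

Load 1 — uniform load w=10 kN/m over full span:
  y_1 = -wx²(L-x)²/(24EI) = -10·(48/5)²·(16-(48/5))²/(24·50000) = -12288/390625 m
Load 2 — point force P=-14 kN at a=32/3 m (b=L-a=16/3):
  y_2 = -Pb²x²(3aL-(3a+b)x)/(6L³EI)  [x≤a] = -(-14)·(16/3)²·(48/5)²·(3·(32/3)·16-(3·(32/3)+(16/3))·(48/5))/(6·16³·50000) = 1792/390625 m
Superposition: y = Σ y_i = -10496/390625 m ≈ -0.026870 m

y(48/5) = -10496/390625 m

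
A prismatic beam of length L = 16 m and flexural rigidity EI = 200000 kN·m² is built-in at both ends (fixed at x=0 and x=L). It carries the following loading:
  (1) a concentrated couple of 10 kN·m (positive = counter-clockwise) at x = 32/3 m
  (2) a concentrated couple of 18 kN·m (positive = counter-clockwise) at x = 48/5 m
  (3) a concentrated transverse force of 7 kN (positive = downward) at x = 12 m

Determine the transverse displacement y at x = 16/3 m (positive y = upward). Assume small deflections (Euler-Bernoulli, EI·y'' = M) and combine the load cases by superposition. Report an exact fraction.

Load 1 — applied couple M₀=10 kN·m at a=32/3 m (b=L-a=16/3):
  y_1 = (R_Ax³/6 - M_Ax²/2)/EI  [x≤a] with R_A=5/6, M_A=10/3 = ((5/6)·(16/3)³/6 - (10/3)·(16/3)²/2)/200000 = -4/30375 m
Load 2 — applied couple M₀=18 kN·m at a=48/5 m (b=L-a=32/5):
  y_2 = (R_Ax³/6 - M_Ax²/2)/EI  [x≤a] with R_A=81/50, M_A=144/25 = ((81/50)·(16/3)³/6 - (144/25)·(16/3)²/2)/200000 = -16/78125 m
Load 3 — point force P=7 kN at a=12 m (b=L-a=4):
  y_3 = -Pb²x²(3aL-(3a+b)x)/(6L³EI)  [x≤a] = -7·4²·(16/3)²·(3·12·16-(3·12+4)·(16/3))/(6·16³·200000) = -119/506250 m
Superposition: y = Σ y_i = -21701/37968750 m ≈ -0.000572 m

y(16/3) = -21701/37968750 m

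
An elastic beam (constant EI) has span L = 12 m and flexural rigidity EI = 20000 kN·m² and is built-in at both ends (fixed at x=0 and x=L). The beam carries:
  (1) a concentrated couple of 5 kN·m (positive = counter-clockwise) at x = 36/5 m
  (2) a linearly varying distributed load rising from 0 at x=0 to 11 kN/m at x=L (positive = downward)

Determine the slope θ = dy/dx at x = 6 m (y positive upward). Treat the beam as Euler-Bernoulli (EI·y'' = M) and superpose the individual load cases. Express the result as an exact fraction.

Load 1 — applied couple M₀=5 kN·m at a=36/5 m (b=L-a=24/5):
  θ_1 = (R_Ax²/2 - M_Ax)/EI  [x≤a] with R_A=3/5, M_A=8/5 = ((3/5)·6²/2 - (8/5)·6)/20000 = 3/50000 rad
Load 2 — triangular load w₀=11 kN/m (0→w₀ over full span):
  θ_2 = -w₀(2x(L-x)(L-2x)(x+2L)+x²(L-x)²)/(120LEI) = -11·(2·6·(12-6)·(12-2·6)·(6+2·12)+6²·(12-6)²)/(120·12·20000) = -99/200000 rad
Superposition: θ = Σ θ_i = -87/200000 rad ≈ -0.000435 rad

θ(6) = -87/200000 rad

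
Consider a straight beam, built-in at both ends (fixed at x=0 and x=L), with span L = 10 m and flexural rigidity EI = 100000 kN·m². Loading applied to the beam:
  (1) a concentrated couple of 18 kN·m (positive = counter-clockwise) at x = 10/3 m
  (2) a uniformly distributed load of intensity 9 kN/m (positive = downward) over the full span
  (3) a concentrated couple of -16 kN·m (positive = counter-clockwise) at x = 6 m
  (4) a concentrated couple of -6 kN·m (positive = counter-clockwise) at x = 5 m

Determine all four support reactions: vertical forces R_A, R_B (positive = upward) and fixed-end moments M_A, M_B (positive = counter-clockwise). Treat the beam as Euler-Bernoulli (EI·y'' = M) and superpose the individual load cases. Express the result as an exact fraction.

R_A = 11049/250 kN, M_A = 3419/50 kN·m, R_B = 11451/250 kN, M_B = -3621/50 kN·m

Load 1 — applied couple M₀=18 kN·m at a=10/3 m (b=L-a=20/3):
  R_A = 6M₀ab/L³ = 6·18·(10/3)·(20/3)/10³ = 12/5 kN
  M_A = M₀b(2a-b)/L² = 18·(20/3)·(2·(10/3)-(20/3))/10² = 0 kN·m
  R_B = -6M₀ab/L³ = -6·18·(10/3)·(20/3)/10³ = -12/5 kN
  M_B = M₀a(2b-a)/L² = 18·(10/3)·(2·(20/3)-(10/3))/10² = 6 kN·m
Load 2 — uniform load w=9 kN/m over full span:
  R_A = wL/2 = 9·10/2 = 45 kN
  M_A = wL²/12 = 9·10²/12 = 75 kN·m
  R_B = wL/2 = 9·10/2 = 45 kN
  M_B = -wL²/12 = -9·10²/12 = -75 kN·m
Load 3 — applied couple M₀=-16 kN·m at a=6 m (b=L-a=4):
  R_A = 6M₀ab/L³ = 6·(-16)·6·4/10³ = -288/125 kN
  M_A = M₀b(2a-b)/L² = (-16)·4·(2·6-4)/10² = -128/25 kN·m
  R_B = -6M₀ab/L³ = -6·(-16)·6·4/10³ = 288/125 kN
  M_B = M₀a(2b-a)/L² = (-16)·6·(2·4-6)/10² = -48/25 kN·m
Load 4 — applied couple M₀=-6 kN·m at a=5 m (b=L-a=5):
  R_A = 6M₀ab/L³ = 6·(-6)·5·5/10³ = -9/10 kN
  M_A = M₀b(2a-b)/L² = (-6)·5·(2·5-5)/10² = -3/2 kN·m
  R_B = -6M₀ab/L³ = -6·(-6)·5·5/10³ = 9/10 kN
  M_B = M₀a(2b-a)/L² = (-6)·5·(2·5-5)/10² = -3/2 kN·m
Superposition: R_A = 11049/250 kN, M_A = 3419/50 kN·m, R_B = 11451/250 kN, M_B = -3621/50 kN·m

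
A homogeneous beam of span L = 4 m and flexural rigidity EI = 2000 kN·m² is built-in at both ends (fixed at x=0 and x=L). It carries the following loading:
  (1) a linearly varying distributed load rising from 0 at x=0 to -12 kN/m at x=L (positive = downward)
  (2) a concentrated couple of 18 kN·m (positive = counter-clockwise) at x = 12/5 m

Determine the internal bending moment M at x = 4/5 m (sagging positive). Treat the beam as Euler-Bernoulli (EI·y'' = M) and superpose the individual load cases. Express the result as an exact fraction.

M(4/5) = 8/25 kN·m

Load 1 — triangular load w₀=-12 kN/m (0→w₀ over full span):
  M_1 = 3w₀Lx/20 - w₀L²/30 - w₀x³/(6L) = 3·(-12)·4·(4/5)/20 - (-12)·4²/30 - (-12)·(4/5)³/(6·4) = 112/125 kN·m
Load 2 — applied couple M₀=18 kN·m at a=12/5 m (b=L-a=8/5):
  M_2 = R_Ax - M_A  [x≤a] with R_A=162/25, M_A=144/25 = (162/25)·(4/5) - (144/25) = -72/125 kN·m
Superposition: M = Σ M_i = 8/25 kN·m ≈ 0.320000 kN·m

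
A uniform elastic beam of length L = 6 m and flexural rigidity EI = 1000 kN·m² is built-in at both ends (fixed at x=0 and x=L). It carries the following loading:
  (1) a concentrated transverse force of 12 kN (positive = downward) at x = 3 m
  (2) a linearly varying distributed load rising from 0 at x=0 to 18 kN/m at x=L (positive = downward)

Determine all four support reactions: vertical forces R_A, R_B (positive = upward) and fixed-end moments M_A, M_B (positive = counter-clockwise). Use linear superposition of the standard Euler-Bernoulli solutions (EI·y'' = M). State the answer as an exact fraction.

Load 1 — point force P=12 kN at a=3 m (b=L-a=3):
  R_A = Pb²(3a+b)/L³ = 12·3²·(3·3+3)/6³ = 6 kN
  M_A = Pab²/L² = 12·3·3²/6² = 9 kN·m
  R_B = Pa²(a+3b)/L³ = 12·3²·(3+3·3)/6³ = 6 kN
  M_B = -Pa²b/L² = -12·3²·3/6² = -9 kN·m
Load 2 — triangular load w₀=18 kN/m (0→w₀ over full span):
  R_A = 3w₀L/20 = 3·18·6/20 = 81/5 kN
  M_A = w₀L²/30 = 18·6²/30 = 108/5 kN·m
  R_B = 7w₀L/20 = 7·18·6/20 = 189/5 kN
  M_B = -w₀L²/20 = -18·6²/20 = -162/5 kN·m
Superposition: R_A = 111/5 kN, M_A = 153/5 kN·m, R_B = 219/5 kN, M_B = -207/5 kN·m

R_A = 111/5 kN, M_A = 153/5 kN·m, R_B = 219/5 kN, M_B = -207/5 kN·m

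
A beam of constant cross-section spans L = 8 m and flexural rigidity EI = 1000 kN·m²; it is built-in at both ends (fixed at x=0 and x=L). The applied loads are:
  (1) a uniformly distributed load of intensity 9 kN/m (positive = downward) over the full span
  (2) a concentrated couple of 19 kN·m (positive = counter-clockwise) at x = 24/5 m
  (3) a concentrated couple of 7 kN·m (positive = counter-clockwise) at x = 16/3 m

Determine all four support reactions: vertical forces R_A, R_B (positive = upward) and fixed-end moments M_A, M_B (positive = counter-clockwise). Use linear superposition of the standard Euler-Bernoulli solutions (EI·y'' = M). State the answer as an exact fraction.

Load 1 — uniform load w=9 kN/m over full span:
  R_A = wL/2 = 9·8/2 = 36 kN
  M_A = wL²/12 = 9·8²/12 = 48 kN·m
  R_B = wL/2 = 9·8/2 = 36 kN
  M_B = -wL²/12 = -9·8²/12 = -48 kN·m
Load 2 — applied couple M₀=19 kN·m at a=24/5 m (b=L-a=16/5):
  R_A = 6M₀ab/L³ = 6·19·(24/5)·(16/5)/8³ = 171/50 kN
  M_A = M₀b(2a-b)/L² = 19·(16/5)·(2·(24/5)-(16/5))/8² = 152/25 kN·m
  R_B = -6M₀ab/L³ = -6·19·(24/5)·(16/5)/8³ = -171/50 kN
  M_B = M₀a(2b-a)/L² = 19·(24/5)·(2·(16/5)-(24/5))/8² = 57/25 kN·m
Load 3 — applied couple M₀=7 kN·m at a=16/3 m (b=L-a=8/3):
  R_A = 6M₀ab/L³ = 6·7·(16/3)·(8/3)/8³ = 7/6 kN
  M_A = M₀b(2a-b)/L² = 7·(8/3)·(2·(16/3)-(8/3))/8² = 7/3 kN·m
  R_B = -6M₀ab/L³ = -6·7·(16/3)·(8/3)/8³ = -7/6 kN
  M_B = M₀a(2b-a)/L² = 7·(16/3)·(2·(8/3)-(16/3))/8² = 0 kN·m
Superposition: R_A = 3044/75 kN, M_A = 4231/75 kN·m, R_B = 2356/75 kN, M_B = -1143/25 kN·m

R_A = 3044/75 kN, M_A = 4231/75 kN·m, R_B = 2356/75 kN, M_B = -1143/25 kN·m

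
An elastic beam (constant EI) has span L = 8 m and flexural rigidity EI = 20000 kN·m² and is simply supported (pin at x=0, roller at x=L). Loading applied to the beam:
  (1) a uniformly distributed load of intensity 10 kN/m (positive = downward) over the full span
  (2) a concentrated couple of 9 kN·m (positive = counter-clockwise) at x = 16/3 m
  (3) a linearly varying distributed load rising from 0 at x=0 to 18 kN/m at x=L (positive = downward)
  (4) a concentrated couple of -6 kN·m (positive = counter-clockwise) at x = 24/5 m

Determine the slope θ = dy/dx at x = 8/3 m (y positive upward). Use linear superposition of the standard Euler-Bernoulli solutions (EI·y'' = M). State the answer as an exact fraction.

θ(8/3) = -103189/10125000 rad

Load 1 — uniform load w=10 kN/m over full span:
  θ_1 = -w(L³-6Lx²+4x³)/(24EI) = -10·(8³-6·8·(8/3)²+4·(8/3)³)/(24·20000) = -52/10125 rad
Load 2 — applied couple M₀=9 kN·m at a=16/3 m (b=L-a=8/3):
  θ_2 = (M₀x²/(2L)+C₁)/EI  [x≤a] with C₁=M₀(3b²-L²)/(6L)=-8 = (9·(8/3)²/(2·8)+(-8))/20000 = -1/5000 rad
Load 3 — triangular load w₀=18 kN/m (0→w₀ over full span):
  θ_3 = -w₀(7L⁴-30L²x²+15x⁴)/(360LEI) = -18·(7·8⁴-30·8²·(8/3)²+15·(8/3)⁴)/(360·8·20000) = -416/84375 rad
Load 4 — applied couple M₀=-6 kN·m at a=24/5 m (b=L-a=16/5):
  θ_4 = (M₀x²/(2L)+C₁)/EI  [x≤a] with C₁=M₀(3b²-L²)/(6L)=104/25 = ((-6)·(8/3)²/(2·8)+(104/25))/20000 = 7/93750 rad
Superposition: θ = Σ θ_i = -103189/10125000 rad ≈ -0.010192 rad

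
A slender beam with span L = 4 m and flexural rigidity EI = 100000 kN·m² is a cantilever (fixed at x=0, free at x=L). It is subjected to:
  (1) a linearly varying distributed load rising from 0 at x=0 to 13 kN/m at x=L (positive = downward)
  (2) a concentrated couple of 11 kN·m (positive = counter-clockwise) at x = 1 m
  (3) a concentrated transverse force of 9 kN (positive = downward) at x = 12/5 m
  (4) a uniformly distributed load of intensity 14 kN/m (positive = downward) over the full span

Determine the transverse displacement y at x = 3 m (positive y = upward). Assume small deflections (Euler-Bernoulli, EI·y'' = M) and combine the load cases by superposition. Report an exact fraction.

y(3) = -2121421/400000000 m

Load 1 — triangular load w₀=13 kN/m (0→w₀ over full span):
  y_1 = (w₀Lx³/12-w₀L²x²/6-w₀x⁵/(120L))/EI = (13·4·3³/12-13·4²·3²/6-13·3⁵/(120·4))/100000 = -32253/16000000 m
Load 2 — applied couple M₀=11 kN·m at a=1 m (b=L-a=3):
  y_2 = M₀a(2x-a)/(2EI)  [x>a] = 11·1·(2·3-1)/(2·100000) = 11/40000 m
Load 3 — point force P=9 kN at a=12/5 m (b=L-a=8/5):
  y_3 = -Pa²(3x-a)/(6EI)  [x>a] = -9·(12/5)²·(3·3-(12/5))/(6·100000) = -891/1562500 m
Load 4 — uniform load w=14 kN/m over full span:
  y_4 = -wx²(x²-4Lx+6L²)/(24EI) = -14·3²·(3²-4·4·3+6·4²)/(24·100000) = -1197/400000 m
Superposition: y = Σ y_i = -2121421/400000000 m ≈ -0.005304 m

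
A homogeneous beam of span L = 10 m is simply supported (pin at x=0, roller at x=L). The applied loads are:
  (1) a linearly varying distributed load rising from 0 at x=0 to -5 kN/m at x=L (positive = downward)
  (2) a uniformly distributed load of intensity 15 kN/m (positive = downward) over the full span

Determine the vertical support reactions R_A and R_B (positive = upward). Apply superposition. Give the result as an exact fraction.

R_A = 200/3 kN, R_B = 175/3 kN

Load 1 — triangular load w₀=-5 kN/m (0→w₀ over full span):
  R_A = w₀L/6 = (-5)·10/6 = -25/3 kN
  R_B = w₀L/3 = (-5)·10/3 = -50/3 kN
Load 2 — uniform load w=15 kN/m over full span:
  R_A = wL/2 = 15·10/2 = 75 kN
  R_B = wL/2 = 15·10/2 = 75 kN
Superposition: R_A = 200/3 kN, R_B = 175/3 kN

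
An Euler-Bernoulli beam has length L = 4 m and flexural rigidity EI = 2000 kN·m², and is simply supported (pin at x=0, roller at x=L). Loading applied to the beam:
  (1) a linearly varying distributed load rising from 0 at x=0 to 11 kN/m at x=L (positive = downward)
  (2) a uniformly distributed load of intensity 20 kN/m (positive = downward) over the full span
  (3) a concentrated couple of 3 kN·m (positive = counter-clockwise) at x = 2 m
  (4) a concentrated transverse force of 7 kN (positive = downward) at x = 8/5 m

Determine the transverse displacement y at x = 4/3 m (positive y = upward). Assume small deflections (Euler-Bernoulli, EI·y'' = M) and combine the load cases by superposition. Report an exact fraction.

Load 1 — triangular load w₀=11 kN/m (0→w₀ over full span):
  y_1 = -w₀x(7L⁴-10L²x²+3x⁴)/(360LEI) = -11·(4/3)·(7·4⁴-10·4²·(4/3)²+3·(4/3)⁴)/(360·4·2000) = -704/91125 m
Load 2 — uniform load w=20 kN/m over full span:
  y_2 = -wx(L³-2Lx²+x³)/(24EI) = -20·(4/3)·(4³-2·4·(4/3)²+(4/3)³)/(24·2000) = -176/6075 m
Load 3 — applied couple M₀=3 kN·m at a=2 m (b=L-a=2):
  y_3 = (M₀x³/(6L)+C₁x)/EI  [x≤a] with C₁=M₀(3b²-L²)/(6L)=-1/2 = (3·(4/3)³/(6·4)+(-1/2)·(4/3))/2000 = -1/5400 m
Load 4 — point force P=7 kN at a=8/5 m (b=L-a=12/5):
  y_4 = -Pbx(L²-b²-x²)/(6LEI)  [x≤a] = -7·(12/5)·(4/3)·(4²-(12/5)²-(4/3)²)/(6·4·2000) = -1666/421875 m
Superposition: y = Σ y_i = -3720731/91125000 m ≈ -0.040831 m

y(4/3) = -3720731/91125000 m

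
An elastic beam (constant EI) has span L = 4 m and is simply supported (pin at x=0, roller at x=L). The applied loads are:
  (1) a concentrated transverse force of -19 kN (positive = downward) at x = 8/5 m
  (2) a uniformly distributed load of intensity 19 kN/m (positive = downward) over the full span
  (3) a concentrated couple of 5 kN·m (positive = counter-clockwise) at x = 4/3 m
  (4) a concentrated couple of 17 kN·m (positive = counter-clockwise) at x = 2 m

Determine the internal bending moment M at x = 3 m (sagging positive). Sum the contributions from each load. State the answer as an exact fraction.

Load 1 — point force P=-19 kN at a=8/5 m (b=L-a=12/5):
  M_1 = Pa(L-x)/L  [x>a] = (-19)·(8/5)·(4-3)/4 = -38/5 kN·m
Load 2 — uniform load w=19 kN/m over full span:
  M_2 = wx(L-x)/2 = 19·3·(4-3)/2 = 57/2 kN·m
Load 3 — applied couple M₀=5 kN·m at a=4/3 m (b=L-a=8/3):
  M_3 = M₀x/L - M₀  [x>a] = 5·3/4 - 5 = -5/4 kN·m
Load 4 — applied couple M₀=17 kN·m at a=2 m (b=L-a=2):
  M_4 = M₀x/L - M₀  [x>a] = 17·3/4 - 17 = -17/4 kN·m
Superposition: M = Σ M_i = 77/5 kN·m ≈ 15.400000 kN·m

M(3) = 77/5 kN·m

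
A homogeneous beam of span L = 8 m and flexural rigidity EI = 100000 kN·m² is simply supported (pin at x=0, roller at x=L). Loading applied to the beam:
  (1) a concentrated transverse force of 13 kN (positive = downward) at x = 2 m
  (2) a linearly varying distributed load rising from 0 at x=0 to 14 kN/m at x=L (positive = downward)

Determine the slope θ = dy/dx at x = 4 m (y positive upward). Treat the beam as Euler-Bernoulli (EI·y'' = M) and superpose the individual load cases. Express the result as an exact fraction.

θ(4) = -199/9000000 rad

Load 1 — point force P=13 kN at a=2 m (b=L-a=6):
  θ_1 = -Pa(2L²-6Lx+3x²+a²)/(6LEI)  [x>a] = -13·2·(2·8²-6·8·4+3·4²+2²)/(6·8·100000) = 13/200000 rad
Load 2 — triangular load w₀=14 kN/m (0→w₀ over full span):
  θ_2 = -w₀(7L⁴-30L²x²+15x⁴)/(360LEI) = -14·(7·8⁴-30·8²·4²+15·4⁴)/(360·8·100000) = -49/562500 rad
Superposition: θ = Σ θ_i = -199/9000000 rad ≈ -0.000022 rad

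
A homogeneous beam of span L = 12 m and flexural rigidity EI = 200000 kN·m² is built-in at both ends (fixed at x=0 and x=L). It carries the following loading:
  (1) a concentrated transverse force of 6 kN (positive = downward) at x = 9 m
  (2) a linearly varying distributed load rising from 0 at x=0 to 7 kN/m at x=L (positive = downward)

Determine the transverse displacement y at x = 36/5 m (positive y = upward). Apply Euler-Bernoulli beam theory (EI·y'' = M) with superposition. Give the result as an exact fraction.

y(36/5) = -3286089/3125000000 m

Load 1 — point force P=6 kN at a=9 m (b=L-a=3):
  y_1 = -Pb²x²(3aL-(3a+b)x)/(6L³EI)  [x≤a] = -6·3²·(36/5)²·(3·9·12-(3·9+3)·(36/5))/(6·12³·200000) = -729/5000000 m
Load 2 — triangular load w₀=7 kN/m (0→w₀ over full span):
  y_2 = -w₀x²(L-x)²(x+2L)/(120LEI) = -7·(36/5)²·(12-(36/5))²·((36/5)+2·12)/(120·12·200000) = -44226/48828125 m
Superposition: y = Σ y_i = -3286089/3125000000 m ≈ -0.001052 m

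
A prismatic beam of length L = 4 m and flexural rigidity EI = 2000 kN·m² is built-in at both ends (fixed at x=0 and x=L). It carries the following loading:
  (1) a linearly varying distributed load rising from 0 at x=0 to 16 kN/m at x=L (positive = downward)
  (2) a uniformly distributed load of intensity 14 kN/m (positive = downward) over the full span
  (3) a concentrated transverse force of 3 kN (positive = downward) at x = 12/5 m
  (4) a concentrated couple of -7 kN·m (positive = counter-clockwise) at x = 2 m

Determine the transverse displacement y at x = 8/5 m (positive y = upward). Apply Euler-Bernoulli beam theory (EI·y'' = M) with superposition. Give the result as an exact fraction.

y(8/5) = -26613/3906250 m

Load 1 — triangular load w₀=16 kN/m (0→w₀ over full span):
  y_1 = -w₀x²(L-x)²(x+2L)/(120LEI) = -16·(8/5)²·(4-(8/5))²·((8/5)+2·4)/(120·4·2000) = -4608/1953125 m
Load 2 — uniform load w=14 kN/m over full span:
  y_2 = -wx²(L-x)²/(24EI) = -14·(8/5)²·(4-(8/5))²/(24·2000) = -336/78125 m
Load 3 — point force P=3 kN at a=12/5 m (b=L-a=8/5):
  y_3 = -Pb²x²(3aL-(3a+b)x)/(6L³EI)  [x≤a] = -3·(8/5)²·(8/5)²·(3·(12/5)·4-(3·(12/5)+(8/5))·(8/5))/(6·4³·2000) = -736/1953125 m
Load 4 — applied couple M₀=-7 kN·m at a=2 m (b=L-a=2):
  y_4 = (R_Ax³/6 - M_Ax²/2)/EI  [x≤a] with R_A=-21/8, M_A=-7/4 = ((-21/8)·(8/5)³/6 - (-7/4)·(8/5)²/2)/2000 = 7/31250 m
Superposition: y = Σ y_i = -26613/3906250 m ≈ -0.006813 m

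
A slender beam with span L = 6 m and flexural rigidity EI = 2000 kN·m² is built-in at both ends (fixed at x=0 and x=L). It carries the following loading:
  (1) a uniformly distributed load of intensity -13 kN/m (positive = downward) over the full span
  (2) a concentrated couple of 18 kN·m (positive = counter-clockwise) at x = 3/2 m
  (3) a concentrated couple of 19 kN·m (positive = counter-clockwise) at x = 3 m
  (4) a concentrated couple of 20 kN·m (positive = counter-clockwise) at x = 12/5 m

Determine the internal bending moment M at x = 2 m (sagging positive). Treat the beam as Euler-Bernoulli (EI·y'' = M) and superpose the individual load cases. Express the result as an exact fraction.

M(2) = -357/40 kN·m

Load 1 — uniform load w=-13 kN/m over full span:
  M_1 = wLx/2 - wL²/12 - wx²/2 = (-13)·6·2/2 - (-13)·6²/12 - (-13)·2²/2 = -13 kN·m
Load 2 — applied couple M₀=18 kN·m at a=3/2 m (b=L-a=9/2):
  M_2 = R_Ax - M_A - M₀  [x>a] with R_A=27/8, M_A=-27/8 = (27/8)·2 - (-27/8) - 18 = -63/8 kN·m
Load 3 — applied couple M₀=19 kN·m at a=3 m (b=L-a=3):
  M_3 = R_Ax - M_A  [x≤a] with R_A=19/4, M_A=19/4 = (19/4)·2 - (19/4) = 19/4 kN·m
Load 4 — applied couple M₀=20 kN·m at a=12/5 m (b=L-a=18/5):
  M_4 = R_Ax - M_A  [x≤a] with R_A=24/5, M_A=12/5 = (24/5)·2 - (12/5) = 36/5 kN·m
Superposition: M = Σ M_i = -357/40 kN·m ≈ -8.925000 kN·m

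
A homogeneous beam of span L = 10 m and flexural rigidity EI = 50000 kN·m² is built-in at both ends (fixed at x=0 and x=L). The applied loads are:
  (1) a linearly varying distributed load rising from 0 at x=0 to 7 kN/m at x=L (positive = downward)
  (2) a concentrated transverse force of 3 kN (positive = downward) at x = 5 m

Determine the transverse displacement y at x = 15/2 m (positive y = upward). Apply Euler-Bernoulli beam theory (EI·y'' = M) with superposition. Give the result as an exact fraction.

y(15/2) = -263/204800 m

Load 1 — triangular load w₀=7 kN/m (0→w₀ over full span):
  y_1 = -w₀x²(L-x)²(x+2L)/(120LEI) = -7·(15/2)²·(10-(15/2))²·((15/2)+2·10)/(120·10·50000) = -231/204800 m
Load 2 — point force P=3 kN at a=5 m (b=L-a=5):
  y_2 = -Pa²(L-x)²(3bL-(3b+a)(L-x))/(6L³EI)  [x>a] = -3·5²·(10-(15/2))²·(3·5·10-(3·5+5)·(10-(15/2)))/(6·10³·50000) = -1/6400 m
Superposition: y = Σ y_i = -263/204800 m ≈ -0.001284 m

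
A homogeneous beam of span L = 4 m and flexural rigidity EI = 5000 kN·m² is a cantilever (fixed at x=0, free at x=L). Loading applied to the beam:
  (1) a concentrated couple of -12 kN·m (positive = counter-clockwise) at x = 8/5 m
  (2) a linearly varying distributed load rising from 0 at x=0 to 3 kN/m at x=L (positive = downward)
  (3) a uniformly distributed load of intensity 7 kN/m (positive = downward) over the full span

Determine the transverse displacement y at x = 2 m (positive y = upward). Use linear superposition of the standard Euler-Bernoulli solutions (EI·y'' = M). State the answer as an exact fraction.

Load 1 — applied couple M₀=-12 kN·m at a=8/5 m (b=L-a=12/5):
  y_1 = M₀a(2x-a)/(2EI)  [x>a] = (-12)·(8/5)·(2·2-(8/5))/(2·5000) = -72/15625 m
Load 2 — triangular load w₀=3 kN/m (0→w₀ over full span):
  y_2 = (w₀Lx³/12-w₀L²x²/6-w₀x⁵/(120L))/EI = (3·4·2³/12-3·4²·2²/6-3·2⁵/(120·4))/5000 = -121/25000 m
Load 3 — uniform load w=7 kN/m over full span:
  y_3 = -wx²(x²-4Lx+6L²)/(24EI) = -7·2²·(2²-4·4·2+6·4²)/(24·5000) = -119/7500 m
Superposition: y = Σ y_i = -9493/375000 m ≈ -0.025315 m

y(2) = -9493/375000 m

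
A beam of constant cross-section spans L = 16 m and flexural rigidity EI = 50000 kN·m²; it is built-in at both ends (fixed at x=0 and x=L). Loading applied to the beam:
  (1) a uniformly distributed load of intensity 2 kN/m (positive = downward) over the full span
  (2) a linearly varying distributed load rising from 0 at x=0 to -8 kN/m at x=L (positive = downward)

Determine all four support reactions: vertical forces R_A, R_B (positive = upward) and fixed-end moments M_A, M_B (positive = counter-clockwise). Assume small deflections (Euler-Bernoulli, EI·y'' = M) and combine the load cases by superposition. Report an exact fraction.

R_A = -16/5 kN, M_A = -128/5 kN·m, R_B = -144/5 kN, M_B = 896/15 kN·m

Load 1 — uniform load w=2 kN/m over full span:
  R_A = wL/2 = 2·16/2 = 16 kN
  M_A = wL²/12 = 2·16²/12 = 128/3 kN·m
  R_B = wL/2 = 2·16/2 = 16 kN
  M_B = -wL²/12 = -2·16²/12 = -128/3 kN·m
Load 2 — triangular load w₀=-8 kN/m (0→w₀ over full span):
  R_A = 3w₀L/20 = 3·(-8)·16/20 = -96/5 kN
  M_A = w₀L²/30 = (-8)·16²/30 = -1024/15 kN·m
  R_B = 7w₀L/20 = 7·(-8)·16/20 = -224/5 kN
  M_B = -w₀L²/20 = -(-8)·16²/20 = 512/5 kN·m
Superposition: R_A = -16/5 kN, M_A = -128/5 kN·m, R_B = -144/5 kN, M_B = 896/15 kN·m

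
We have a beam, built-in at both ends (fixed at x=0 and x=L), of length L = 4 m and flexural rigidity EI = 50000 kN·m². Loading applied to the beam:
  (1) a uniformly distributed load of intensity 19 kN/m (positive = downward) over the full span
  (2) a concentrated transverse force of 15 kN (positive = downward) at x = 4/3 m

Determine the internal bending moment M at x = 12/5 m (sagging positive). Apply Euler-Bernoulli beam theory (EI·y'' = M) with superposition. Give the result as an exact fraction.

Load 1 — uniform load w=19 kN/m over full span:
  M_1 = wLx/2 - wL²/12 - wx²/2 = 19·4·(12/5)/2 - 19·4²/12 - 19·(12/5)²/2 = 836/75 kN·m
Load 2 — point force P=15 kN at a=4/3 m (b=L-a=8/3):
  M_2 = Pa²(a+3b)(L-x)/L³ - Pa²b/L²  [x>a] = 15·(4/3)²·((4/3)+3·(8/3))·(4-(12/5))/4³ - 15·(4/3)²·(8/3)/4² = 16/9 kN·m
Superposition: M = Σ M_i = 2908/225 kN·m ≈ 12.924444 kN·m

M(12/5) = 2908/225 kN·m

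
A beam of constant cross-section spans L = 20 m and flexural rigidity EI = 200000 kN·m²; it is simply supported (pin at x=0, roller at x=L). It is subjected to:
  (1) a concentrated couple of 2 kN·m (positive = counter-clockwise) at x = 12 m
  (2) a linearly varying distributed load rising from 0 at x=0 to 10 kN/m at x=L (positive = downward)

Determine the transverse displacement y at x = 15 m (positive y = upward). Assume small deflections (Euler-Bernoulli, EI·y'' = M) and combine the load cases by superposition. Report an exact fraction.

Load 1 — applied couple M₀=2 kN·m at a=12 m (b=L-a=8):
  y_1 = (M₀x³/(6L)-M₀(x-a)²/2+C₁x)/EI  [x>a] with C₁=M₀(3b²-L²)/(6L)=-52/15 = (2·15³/(6·20)-2·(15-12)²/2+(-52/15)·15)/200000 = -19/800000 m
Load 2 — triangular load w₀=10 kN/m (0→w₀ over full span):
  y_2 = -w₀x(7L⁴-10L²x²+3x⁴)/(360LEI) = -10·15·(7·20⁴-10·20²·15²+3·15⁴)/(360·20·200000) = -119/3072 m
Superposition: y = Σ y_i = -372103/9600000 m ≈ -0.038761 m

y(15) = -372103/9600000 m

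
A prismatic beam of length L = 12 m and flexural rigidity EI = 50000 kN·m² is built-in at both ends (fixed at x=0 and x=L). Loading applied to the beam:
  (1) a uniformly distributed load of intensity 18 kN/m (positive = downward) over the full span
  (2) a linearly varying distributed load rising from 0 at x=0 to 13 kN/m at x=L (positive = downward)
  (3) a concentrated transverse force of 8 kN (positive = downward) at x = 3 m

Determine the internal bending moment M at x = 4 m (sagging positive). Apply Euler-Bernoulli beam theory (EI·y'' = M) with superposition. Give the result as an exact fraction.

Load 1 — uniform load w=18 kN/m over full span:
  M_1 = wLx/2 - wL²/12 - wx²/2 = 18·12·4/2 - 18·12²/12 - 18·4²/2 = 72 kN·m
Load 2 — triangular load w₀=13 kN/m (0→w₀ over full span):
  M_2 = 3w₀Lx/20 - w₀L²/30 - w₀x³/(6L) = 3·13·12·4/20 - 13·12²/30 - 13·4³/(6·12) = 884/45 kN·m
Load 3 — point force P=8 kN at a=3 m (b=L-a=9):
  M_3 = Pa²(a+3b)(L-x)/L³ - Pa²b/L²  [x>a] = 8·3²·(3+3·9)·(12-4)/12³ - 8·3²·9/12² = 11/2 kN·m
Superposition: M = Σ M_i = 8743/90 kN·m ≈ 97.144444 kN·m

M(4) = 8743/90 kN·m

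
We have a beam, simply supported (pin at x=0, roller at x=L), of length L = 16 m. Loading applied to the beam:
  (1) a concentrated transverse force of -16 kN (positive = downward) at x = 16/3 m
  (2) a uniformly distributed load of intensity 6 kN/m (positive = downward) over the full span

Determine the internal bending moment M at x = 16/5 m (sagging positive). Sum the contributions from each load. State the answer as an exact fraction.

M(16/5) = 6656/75 kN·m

Load 1 — point force P=-16 kN at a=16/3 m (b=L-a=32/3):
  M_1 = Pbx/L  [x≤a] = (-16)·(32/3)·(16/5)/16 = -512/15 kN·m
Load 2 — uniform load w=6 kN/m over full span:
  M_2 = wx(L-x)/2 = 6·(16/5)·(16-(16/5))/2 = 3072/25 kN·m
Superposition: M = Σ M_i = 6656/75 kN·m ≈ 88.746667 kN·m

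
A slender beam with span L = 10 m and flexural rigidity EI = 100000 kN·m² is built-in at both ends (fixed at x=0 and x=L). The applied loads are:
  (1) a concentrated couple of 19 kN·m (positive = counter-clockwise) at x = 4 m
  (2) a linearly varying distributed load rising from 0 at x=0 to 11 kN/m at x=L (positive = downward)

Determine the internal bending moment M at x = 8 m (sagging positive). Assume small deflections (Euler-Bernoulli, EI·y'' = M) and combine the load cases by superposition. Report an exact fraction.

M(8) = 778/375 kN·m

Load 1 — applied couple M₀=19 kN·m at a=4 m (b=L-a=6):
  M_1 = R_Ax - M_A - M₀  [x>a] with R_A=342/125, M_A=57/25 = (342/125)·8 - (57/25) - 19 = 76/125 kN·m
Load 2 — triangular load w₀=11 kN/m (0→w₀ over full span):
  M_2 = 3w₀Lx/20 - w₀L²/30 - w₀x³/(6L) = 3·11·10·8/20 - 11·10²/30 - 11·8³/(6·10) = 22/15 kN·m
Superposition: M = Σ M_i = 778/375 kN·m ≈ 2.074667 kN·m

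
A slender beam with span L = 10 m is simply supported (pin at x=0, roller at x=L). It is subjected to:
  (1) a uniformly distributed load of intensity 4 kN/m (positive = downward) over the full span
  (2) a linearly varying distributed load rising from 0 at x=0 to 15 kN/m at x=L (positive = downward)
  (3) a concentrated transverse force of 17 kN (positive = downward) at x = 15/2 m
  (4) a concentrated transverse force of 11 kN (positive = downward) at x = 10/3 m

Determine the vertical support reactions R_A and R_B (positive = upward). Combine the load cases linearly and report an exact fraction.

Load 1 — uniform load w=4 kN/m over full span:
  R_A = wL/2 = 4·10/2 = 20 kN
  R_B = wL/2 = 4·10/2 = 20 kN
Load 2 — triangular load w₀=15 kN/m (0→w₀ over full span):
  R_A = w₀L/6 = 15·10/6 = 25 kN
  R_B = w₀L/3 = 15·10/3 = 50 kN
Load 3 — point force P=17 kN at a=15/2 m (b=L-a=5/2):
  R_A = Pb/L = 17·(5/2)/10 = 17/4 kN
  R_B = Pa/L = 17·(15/2)/10 = 51/4 kN
Load 4 — point force P=11 kN at a=10/3 m (b=L-a=20/3):
  R_A = Pb/L = 11·(20/3)/10 = 22/3 kN
  R_B = Pa/L = 11·(10/3)/10 = 11/3 kN
Superposition: R_A = 679/12 kN, R_B = 1037/12 kN

R_A = 679/12 kN, R_B = 1037/12 kN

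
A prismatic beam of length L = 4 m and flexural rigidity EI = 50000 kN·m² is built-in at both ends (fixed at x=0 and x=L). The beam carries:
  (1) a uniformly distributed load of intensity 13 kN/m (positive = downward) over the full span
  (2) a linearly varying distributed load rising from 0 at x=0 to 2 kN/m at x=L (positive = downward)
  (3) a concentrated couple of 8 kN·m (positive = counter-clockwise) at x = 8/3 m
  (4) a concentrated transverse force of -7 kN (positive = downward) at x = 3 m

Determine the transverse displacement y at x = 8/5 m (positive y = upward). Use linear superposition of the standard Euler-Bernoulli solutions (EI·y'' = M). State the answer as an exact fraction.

Load 1 — uniform load w=13 kN/m over full span:
  y_1 = -wx²(L-x)²/(24EI) = -13·(8/5)²·(4-(8/5))²/(24·50000) = -312/1953125 m
Load 2 — triangular load w₀=2 kN/m (0→w₀ over full span):
  y_2 = -w₀x²(L-x)²(x+2L)/(120LEI) = -2·(8/5)²·(4-(8/5))²·((8/5)+2·4)/(120·4·50000) = -576/48828125 m
Load 3 — applied couple M₀=8 kN·m at a=8/3 m (b=L-a=4/3):
  y_3 = (R_Ax³/6 - M_Ax²/2)/EI  [x≤a] with R_A=8/3, M_A=8/3 = ((8/3)·(8/5)³/6 - (8/3)·(8/5)²/2)/50000 = -112/3515625 m
Load 4 — point force P=-7 kN at a=3 m (b=L-a=1):
  y_4 = -Pb²x²(3aL-(3a+b)x)/(6L³EI)  [x≤a] = -(-7)·1²·(8/5)²·(3·3·4-(3·3+1)·(8/5))/(6·4³·50000) = 7/375000 m
Superposition: y = Σ y_i = -649447/3515625000 m ≈ -0.000185 m

y(8/5) = -649447/3515625000 m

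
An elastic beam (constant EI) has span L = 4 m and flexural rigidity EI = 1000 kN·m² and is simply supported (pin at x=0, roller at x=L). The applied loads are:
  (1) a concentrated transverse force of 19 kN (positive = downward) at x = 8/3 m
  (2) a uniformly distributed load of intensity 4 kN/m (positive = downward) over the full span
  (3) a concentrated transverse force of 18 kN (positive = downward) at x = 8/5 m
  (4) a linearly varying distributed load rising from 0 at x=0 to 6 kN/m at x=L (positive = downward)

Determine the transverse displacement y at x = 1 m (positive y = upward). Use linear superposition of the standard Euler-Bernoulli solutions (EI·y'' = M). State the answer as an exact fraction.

y(1) = -7598009/162000000 m

Load 1 — point force P=19 kN at a=8/3 m (b=L-a=4/3):
  y_1 = -Pbx(L²-b²-x²)/(6LEI)  [x≤a] = -19·(4/3)·1·(4²-(4/3)²-1²)/(6·4·1000) = -2261/162000 m
Load 2 — uniform load w=4 kN/m over full span:
  y_2 = -wx(L³-2Lx²+x³)/(24EI) = -4·1·(4³-2·4·1²+1³)/(24·1000) = -19/2000 m
Load 3 — point force P=18 kN at a=8/5 m (b=L-a=12/5):
  y_3 = -Pbx(L²-b²-x²)/(6LEI)  [x≤a] = -18·(12/5)·1·(4²-(12/5)²-1²)/(6·4·1000) = -2079/125000 m
Load 4 — triangular load w₀=6 kN/m (0→w₀ over full span):
  y_4 = -w₀x(7L⁴-10L²x²+3x⁴)/(360LEI) = -6·1·(7·4⁴-10·4²·1²+3·1⁴)/(360·4·1000) = -109/16000 m
Superposition: y = Σ y_i = -7598009/162000000 m ≈ -0.046901 m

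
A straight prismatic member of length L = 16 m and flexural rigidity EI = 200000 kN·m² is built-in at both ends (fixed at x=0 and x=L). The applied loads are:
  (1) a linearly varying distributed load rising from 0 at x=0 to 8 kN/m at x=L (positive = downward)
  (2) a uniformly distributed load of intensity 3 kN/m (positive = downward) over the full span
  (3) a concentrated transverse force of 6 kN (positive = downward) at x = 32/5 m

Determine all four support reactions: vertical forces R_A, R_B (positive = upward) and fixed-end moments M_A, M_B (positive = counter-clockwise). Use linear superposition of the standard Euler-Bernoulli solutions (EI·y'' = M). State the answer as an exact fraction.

Load 1 — triangular load w₀=8 kN/m (0→w₀ over full span):
  R_A = 3w₀L/20 = 3·8·16/20 = 96/5 kN
  M_A = w₀L²/30 = 8·16²/30 = 1024/15 kN·m
  R_B = 7w₀L/20 = 7·8·16/20 = 224/5 kN
  M_B = -w₀L²/20 = -8·16²/20 = -512/5 kN·m
Load 2 — uniform load w=3 kN/m over full span:
  R_A = wL/2 = 3·16/2 = 24 kN
  M_A = wL²/12 = 3·16²/12 = 64 kN·m
  R_B = wL/2 = 3·16/2 = 24 kN
  M_B = -wL²/12 = -3·16²/12 = -64 kN·m
Load 3 — point force P=6 kN at a=32/5 m (b=L-a=48/5):
  R_A = Pb²(3a+b)/L³ = 6·(48/5)²·(3·(32/5)+(48/5))/16³ = 486/125 kN
  M_A = Pab²/L² = 6·(32/5)·(48/5)²/16² = 1728/125 kN·m
  R_B = Pa²(a+3b)/L³ = 6·(32/5)²·((32/5)+3·(48/5))/16³ = 264/125 kN
  M_B = -Pa²b/L² = -6·(32/5)²·(48/5)/16² = -1152/125 kN·m
Superposition: R_A = 5886/125 kN, M_A = 54784/375 kN·m, R_B = 8864/125 kN, M_B = -21952/125 kN·m

R_A = 5886/125 kN, M_A = 54784/375 kN·m, R_B = 8864/125 kN, M_B = -21952/125 kN·m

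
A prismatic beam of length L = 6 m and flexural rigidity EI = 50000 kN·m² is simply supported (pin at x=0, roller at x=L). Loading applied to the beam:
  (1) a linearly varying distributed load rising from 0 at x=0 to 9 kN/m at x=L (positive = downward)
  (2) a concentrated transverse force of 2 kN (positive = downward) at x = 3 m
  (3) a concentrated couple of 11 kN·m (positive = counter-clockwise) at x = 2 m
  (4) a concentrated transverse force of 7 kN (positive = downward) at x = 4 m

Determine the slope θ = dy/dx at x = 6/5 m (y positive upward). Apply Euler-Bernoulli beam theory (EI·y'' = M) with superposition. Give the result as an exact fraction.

θ(6/5) = -461333/562500000 rad

Load 1 — triangular load w₀=9 kN/m (0→w₀ over full span):
  θ_1 = -w₀(7L⁴-30L²x²+15x⁴)/(360LEI) = -9·(7·6⁴-30·6²·(6/5)²+15·(6/5)⁴)/(360·6·50000) = -2457/3906250 rad
Load 2 — point force P=2 kN at a=3 m (b=L-a=3):
  θ_2 = -Pb(L²-b²-3x²)/(6LEI)  [x≤a] = -2·3·(6²-3²-3·(6/5)²)/(6·6·50000) = -189/2500000 rad
Load 3 — applied couple M₀=11 kN·m at a=2 m (b=L-a=4):
  θ_3 = (M₀x²/(2L)+C₁)/EI  [x≤a] with C₁=M₀(3b²-L²)/(6L)=11/3 = (11·(6/5)²/(2·6)+(11/3))/50000 = 187/1875000 rad
Load 4 — point force P=7 kN at a=4 m (b=L-a=2):
  θ_4 = -Pb(L²-b²-3x²)/(6LEI)  [x≤a] = -7·2·(6²-2²-3·(6/5)²)/(6·6·50000) = -1211/5625000 rad
Superposition: θ = Σ θ_i = -461333/562500000 rad ≈ -0.000820 rad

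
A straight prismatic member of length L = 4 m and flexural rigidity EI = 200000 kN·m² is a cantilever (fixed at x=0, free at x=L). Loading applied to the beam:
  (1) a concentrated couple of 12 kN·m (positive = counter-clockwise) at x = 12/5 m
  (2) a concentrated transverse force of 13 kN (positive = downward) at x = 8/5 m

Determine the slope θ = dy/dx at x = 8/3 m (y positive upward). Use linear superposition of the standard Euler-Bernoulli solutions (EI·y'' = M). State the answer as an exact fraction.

Load 1 — applied couple M₀=12 kN·m at a=12/5 m (b=L-a=8/5):
  θ_1 = M₀a/EI  [x>a] = 12·(12/5)/200000 = 9/62500 rad
Load 2 — point force P=13 kN at a=8/5 m (b=L-a=12/5):
  θ_2 = -Pa²/(2EI)  [x>a] = -13·(8/5)²/(2·200000) = -13/156250 rad
Superposition: θ = Σ θ_i = 19/312500 rad ≈ 0.000061 rad

θ(8/3) = 19/312500 rad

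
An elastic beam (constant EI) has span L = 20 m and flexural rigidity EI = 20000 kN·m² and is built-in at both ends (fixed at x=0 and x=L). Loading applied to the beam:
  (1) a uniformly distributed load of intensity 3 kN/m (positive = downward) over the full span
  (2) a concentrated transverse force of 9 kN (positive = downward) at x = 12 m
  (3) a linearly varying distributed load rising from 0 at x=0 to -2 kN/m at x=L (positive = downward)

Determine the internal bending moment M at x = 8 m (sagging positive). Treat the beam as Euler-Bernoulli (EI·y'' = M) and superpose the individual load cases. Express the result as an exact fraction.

Load 1 — uniform load w=3 kN/m over full span:
  M_1 = wLx/2 - wL²/12 - wx²/2 = 3·20·8/2 - 3·20²/12 - 3·8²/2 = 44 kN·m
Load 2 — point force P=9 kN at a=12 m (b=L-a=8):
  M_2 = Pb²(3a+b)x/L³ - Pab²/L²  [x≤a] = 9·8²·(3·12+8)·8/20³ - 9·12·8²/20² = 1008/125 kN·m
Load 3 — triangular load w₀=-2 kN/m (0→w₀ over full span):
  M_3 = 3w₀Lx/20 - w₀L²/30 - w₀x³/(6L) = 3·(-2)·20·8/20 - (-2)·20²/30 - (-2)·8³/(6·20) = -64/5 kN·m
Superposition: M = Σ M_i = 4908/125 kN·m ≈ 39.264000 kN·m

M(8) = 4908/125 kN·m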